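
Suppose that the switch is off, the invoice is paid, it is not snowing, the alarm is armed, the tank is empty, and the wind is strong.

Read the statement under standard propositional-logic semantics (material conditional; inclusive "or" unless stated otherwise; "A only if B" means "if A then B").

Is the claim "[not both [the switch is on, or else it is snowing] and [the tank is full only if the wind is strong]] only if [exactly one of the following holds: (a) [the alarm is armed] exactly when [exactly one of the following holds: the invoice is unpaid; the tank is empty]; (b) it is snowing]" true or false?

Let R = "the switch is on" (F), G = "it is snowing" (F), Q = "the tank is full" (F), D = "the wind is strong" (T), S = "the alarm is armed" (T), H = "the invoice is paid" (T).
In symbols: ((R ∨ G) ↑ (Q → D)) → ((S ↔ (¬H ⊕ ¬Q)) ⊕ G)

R ∨ G = F ∨ F = F
Q → D = F → T = T
(R ∨ G) ↑ (Q → D) = F ↑ T = T
¬H = ¬T = F
¬Q = ¬F = T
¬H ⊕ ¬Q = F ⊕ T = T
S ↔ (¬H ⊕ ¬Q) = T ↔ T = T
(S ↔ (¬H ⊕ ¬Q)) ⊕ G = T ⊕ F = T
((R ∨ G) ↑ (Q → D)) → ((S ↔ (¬H ⊕ ¬Q)) ⊕ G) = T → T = T

The statement is true.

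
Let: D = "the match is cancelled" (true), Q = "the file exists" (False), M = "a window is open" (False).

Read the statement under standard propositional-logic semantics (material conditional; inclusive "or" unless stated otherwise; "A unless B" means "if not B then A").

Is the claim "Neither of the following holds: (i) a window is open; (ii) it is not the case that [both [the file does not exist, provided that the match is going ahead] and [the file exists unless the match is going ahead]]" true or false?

False.

Values: M=F, D=T, Q=F.
This is M nor ~((~D -> ~Q) & (Q | ~D)).

~D = ~T = F
~Q = ~F = T
~D -> ~Q = F -> T = T
~D = ~T = F
Q | ~D = F | F = F
(~D -> ~Q) & (Q | ~D) = T & F = F
~((~D -> ~Q) & (Q | ~D)) = ~F = T
M nor ~((~D -> ~Q) & (Q | ~D)) = F nor T = F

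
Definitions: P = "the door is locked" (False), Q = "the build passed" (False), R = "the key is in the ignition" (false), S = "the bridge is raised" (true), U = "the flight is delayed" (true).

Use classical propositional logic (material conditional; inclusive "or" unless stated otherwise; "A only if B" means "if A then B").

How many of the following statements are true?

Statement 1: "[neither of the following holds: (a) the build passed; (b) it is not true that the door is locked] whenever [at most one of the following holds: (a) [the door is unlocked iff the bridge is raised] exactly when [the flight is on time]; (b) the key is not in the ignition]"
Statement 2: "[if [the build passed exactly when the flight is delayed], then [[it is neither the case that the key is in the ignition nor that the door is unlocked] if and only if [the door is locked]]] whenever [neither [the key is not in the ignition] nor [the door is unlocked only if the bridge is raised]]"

Statement 1: This is (((¬P ↔ S) ↔ ¬U) ↑ ¬R) → (Q ↓ ¬P).

¬P = ¬F = T
¬P ↔ S = T ↔ T = T
¬U = ¬T = F
(¬P ↔ S) ↔ ¬U = T ↔ F = F
¬R = ¬F = T
((¬P ↔ S) ↔ ¬U) ↑ ¬R = F ↑ T = T
¬P = ¬F = T
Q ↓ ¬P = F ↓ T = F
(((¬P ↔ S) ↔ ¬U) ↑ ¬R) → (Q ↓ ¬P) = T → F = F
So Statement 1 is false.

Statement 2: Parsed as (¬R ↓ (¬P → S)) → ((Q ↔ U) → ((R ↓ ¬P) ↔ P))

¬R = ¬F = T
¬P = ¬F = T
¬P → S = T → T = T
¬R ↓ (¬P → S) = T ↓ T = F
Q ↔ U = F ↔ T = F
¬P = ¬F = T
R ↓ ¬P = F ↓ T = F
(R ↓ ¬P) ↔ P = F ↔ F = T
(Q ↔ U) → ((R ↓ ¬P) ↔ P) = F → T = T
(¬R ↓ (¬P → S)) → ((Q ↔ U) → ((R ↓ ¬P) ↔ P)) = F → T = T
Hence Statement 2 is true.

Count: 1.

1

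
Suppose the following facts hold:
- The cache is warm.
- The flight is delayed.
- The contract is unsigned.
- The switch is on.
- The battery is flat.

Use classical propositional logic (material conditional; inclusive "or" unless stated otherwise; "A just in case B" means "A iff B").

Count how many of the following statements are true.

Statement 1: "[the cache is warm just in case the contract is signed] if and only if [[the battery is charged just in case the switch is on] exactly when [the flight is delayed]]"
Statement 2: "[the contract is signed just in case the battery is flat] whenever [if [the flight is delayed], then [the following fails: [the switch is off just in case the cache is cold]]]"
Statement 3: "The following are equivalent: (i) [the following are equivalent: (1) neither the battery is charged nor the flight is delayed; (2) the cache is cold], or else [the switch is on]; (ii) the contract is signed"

Let P = "the cache is warm" (True), R = "the contract is signed" (False), U = "the battery is charged" (False), S = "the switch is on" (True), Q = "the flight is delayed" (True).

Statement 1: Formalization: (P iff R) iff ((U iff S) iff Q)

P iff R = True iff False = False
U iff S = False iff True = False
(U iff S) iff Q = False iff True = False
(P iff R) iff ((U iff S) iff Q) = False iff False = True
So Statement 1 is true.

Statement 2: In symbols: (Q -> not (not S iff not P)) -> (R iff not U)

not S = not True = False
not P = not True = False
not S iff not P = False iff False = True
not (not S iff not P) = not True = False
Q -> not (not S iff not P) = True -> False = False
not U = not False = True
R iff not U = False iff True = False
(Q -> not (not S iff not P)) -> (R iff not U) = False -> False = True
Thus Statement 2 is true.

Statement 3: Formalization: (((U nor Q) iff not P) or S) iff R

U nor Q = False nor True = False
not P = not True = False
(U nor Q) iff not P = False iff False = True
((U nor Q) iff not P) or S = True or True = True
(((U nor Q) iff not P) or S) iff R = True iff False = False
Hence Statement 3 is false.

2 of the 3 statements are true (Statement 1, Statement 2).

2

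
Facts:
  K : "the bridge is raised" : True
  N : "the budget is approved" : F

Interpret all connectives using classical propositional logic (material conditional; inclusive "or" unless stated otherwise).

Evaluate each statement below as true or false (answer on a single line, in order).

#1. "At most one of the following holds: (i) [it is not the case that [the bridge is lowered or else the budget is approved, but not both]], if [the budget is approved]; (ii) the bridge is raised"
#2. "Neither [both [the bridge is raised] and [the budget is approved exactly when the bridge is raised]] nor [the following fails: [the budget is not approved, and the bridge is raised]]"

#1: Parsed as (N -> not (not K xor N)) nand K

not K = not True = False
not K xor N = False xor False = False
not (not K xor N) = not False = True
N -> not (not K xor N) = False -> True = True
(N -> not (not K xor N)) nand K = True nand True = False
So #1 is false.

#2: Formalization: (K and (N iff K)) nor not (not N and K)

N iff K = False iff True = False
K and (N iff K) = True and False = False
not N = not False = True
not N and K = True and True = True
not (not N and K) = not True = False
(K and (N iff K)) nor not (not N and K) = False nor False = True
Thus #2 is true.

#1 F, #2 T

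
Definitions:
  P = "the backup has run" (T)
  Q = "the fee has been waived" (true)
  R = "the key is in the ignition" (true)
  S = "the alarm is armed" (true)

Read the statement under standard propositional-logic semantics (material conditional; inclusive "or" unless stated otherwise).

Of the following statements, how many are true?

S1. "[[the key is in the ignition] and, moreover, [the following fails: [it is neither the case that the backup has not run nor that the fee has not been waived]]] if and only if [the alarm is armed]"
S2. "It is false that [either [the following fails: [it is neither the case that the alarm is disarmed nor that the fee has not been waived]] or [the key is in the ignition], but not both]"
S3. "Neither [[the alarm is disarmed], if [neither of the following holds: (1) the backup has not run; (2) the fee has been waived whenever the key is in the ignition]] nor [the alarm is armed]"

0

S1: Parsed as (R ∧ ¬(¬P ↓ ¬Q)) ↔ S

¬P = ¬T = F
¬Q = ¬T = F
¬P ↓ ¬Q = F ↓ F = T
¬(¬P ↓ ¬Q) = ¬T = F
R ∧ ¬(¬P ↓ ¬Q) = T ∧ F = F
(R ∧ ¬(¬P ↓ ¬Q)) ↔ S = F ↔ T = F
Hence S1 is false.

S2: This is ¬(¬(¬S ↓ ¬Q) ⊕ R).

¬S = ¬T = F
¬Q = ¬T = F
¬S ↓ ¬Q = F ↓ F = T
¬(¬S ↓ ¬Q) = ¬T = F
¬(¬S ↓ ¬Q) ⊕ R = F ⊕ T = T
¬(¬(¬S ↓ ¬Q) ⊕ R) = ¬T = F
So S2 is false.

S3: In symbols: ((¬P ↓ (R → Q)) → ¬S) ↓ S

¬P = ¬T = F
R → Q = T → T = T
¬P ↓ (R → Q) = F ↓ T = F
¬S = ¬T = F
(¬P ↓ (R → Q)) → ¬S = F → F = T
((¬P ↓ (R → Q)) → ¬S) ↓ S = T ↓ T = F
Hence S3 is false.

Count: 0.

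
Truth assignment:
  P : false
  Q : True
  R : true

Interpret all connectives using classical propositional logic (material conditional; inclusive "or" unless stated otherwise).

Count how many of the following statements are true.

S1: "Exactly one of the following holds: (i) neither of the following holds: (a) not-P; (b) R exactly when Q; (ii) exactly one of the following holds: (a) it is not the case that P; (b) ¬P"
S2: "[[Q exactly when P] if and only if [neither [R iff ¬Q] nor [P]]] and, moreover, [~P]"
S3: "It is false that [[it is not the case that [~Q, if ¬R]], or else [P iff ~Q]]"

0

S1: Formalization: (not P nor (R iff Q)) xor (not P xor not P)

not P = not False = True
R iff Q = True iff True = True
not P nor (R iff Q) = True nor True = False
not P = not False = True
not P = not False = True
not P xor not P = True xor True = False
(not P nor (R iff Q)) xor (not P xor not P) = False xor False = False
Hence S1 is false.

S2: This is ((Q iff P) iff ((R iff not Q) nor P)) and not P.

Q iff P = True iff False = False
not Q = not True = False
R iff not Q = True iff False = False
(R iff not Q) nor P = False nor False = True
(Q iff P) iff ((R iff not Q) nor P) = False iff True = False
not P = not False = True
((Q iff P) iff ((R iff not Q) nor P)) and not P = False and True = False
Thus S2 is false.

S3: Parsed as not (not (not R -> not Q) or (P iff not Q))

not R = not True = False
not Q = not True = False
not R -> not Q = False -> False = True
not (not R -> not Q) = not True = False
not Q = not True = False
P iff not Q = False iff False = True
not (not R -> not Q) or (P iff not Q) = False or True = True
not (not (not R -> not Q) or (P iff not Q)) = not True = False
So S3 is false.

0 of the 3 statements are true (none).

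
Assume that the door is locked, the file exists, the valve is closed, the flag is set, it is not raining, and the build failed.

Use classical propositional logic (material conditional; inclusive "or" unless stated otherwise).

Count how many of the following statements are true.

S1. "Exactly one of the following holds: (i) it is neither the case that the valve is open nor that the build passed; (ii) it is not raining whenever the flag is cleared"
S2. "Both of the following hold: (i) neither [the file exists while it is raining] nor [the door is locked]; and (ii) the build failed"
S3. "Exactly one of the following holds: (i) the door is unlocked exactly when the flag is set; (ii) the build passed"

Let L = "the valve is open" (F), D = "the build passed" (F), U = "the flag is set" (T), K = "it is raining" (F), W = "the file exists" (T), S = "the door is locked" (T).

S1: This is (L ↓ D) ⊕ (¬U → ¬K).

L ↓ D = F ↓ F = T
¬U = ¬T = F
¬K = ¬F = T
¬U → ¬K = F → T = T
(L ↓ D) ⊕ (¬U → ¬K) = T ⊕ T = F
So S1 is false.

S2: This is ((W ∧ K) ↓ S) ∧ ¬D.

W ∧ K = T ∧ F = F
(W ∧ K) ↓ S = F ↓ T = F
¬D = ¬F = T
((W ∧ K) ↓ S) ∧ ¬D = F ∧ T = F
So S2 is false.

S3: Formalization: (¬S ↔ U) ⊕ D

¬S = ¬T = F
¬S ↔ U = F ↔ T = F
(¬S ↔ U) ⊕ D = F ⊕ F = F
So S3 is false.

True statements: 0 (none).

0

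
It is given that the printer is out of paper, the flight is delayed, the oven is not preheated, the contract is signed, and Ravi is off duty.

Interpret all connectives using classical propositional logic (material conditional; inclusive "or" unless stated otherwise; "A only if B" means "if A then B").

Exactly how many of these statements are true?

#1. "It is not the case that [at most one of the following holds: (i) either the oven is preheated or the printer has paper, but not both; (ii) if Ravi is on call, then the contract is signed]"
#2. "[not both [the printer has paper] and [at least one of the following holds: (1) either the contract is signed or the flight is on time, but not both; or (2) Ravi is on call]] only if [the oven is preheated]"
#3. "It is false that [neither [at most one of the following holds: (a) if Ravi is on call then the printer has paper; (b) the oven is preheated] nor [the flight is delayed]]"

1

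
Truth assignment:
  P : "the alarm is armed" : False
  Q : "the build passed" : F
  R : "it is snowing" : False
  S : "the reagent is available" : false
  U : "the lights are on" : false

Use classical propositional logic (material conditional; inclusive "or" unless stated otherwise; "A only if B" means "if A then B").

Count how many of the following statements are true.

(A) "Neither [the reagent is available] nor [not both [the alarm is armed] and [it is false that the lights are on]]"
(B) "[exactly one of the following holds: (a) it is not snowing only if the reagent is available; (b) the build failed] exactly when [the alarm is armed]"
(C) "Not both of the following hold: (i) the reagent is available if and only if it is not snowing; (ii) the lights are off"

1

(A): This is S nor (P nand not U).

not U = not False = True
P nand not U = False nand True = True
S nor (P nand not U) = False nor True = False
Hence (A) is false.

(B): This is ((not R -> S) xor not Q) iff P.

not R = not False = True
not R -> S = True -> False = False
not Q = not False = True
(not R -> S) xor not Q = False xor True = True
((not R -> S) xor not Q) iff P = True iff False = False
Thus (B) is false.

(C): Parsed as (S iff not R) nand not U

not R = not False = True
S iff not R = False iff True = False
not U = not False = True
(S iff not R) nand not U = False nand True = True
Hence (C) is true.

Count: 1.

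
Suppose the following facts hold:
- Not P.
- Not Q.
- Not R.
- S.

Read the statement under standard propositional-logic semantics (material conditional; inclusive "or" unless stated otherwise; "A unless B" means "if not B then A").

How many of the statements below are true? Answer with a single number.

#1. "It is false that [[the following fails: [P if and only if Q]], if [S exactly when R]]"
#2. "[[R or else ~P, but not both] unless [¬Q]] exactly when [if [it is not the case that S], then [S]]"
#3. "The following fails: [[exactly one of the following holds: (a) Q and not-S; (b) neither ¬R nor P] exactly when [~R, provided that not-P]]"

2

#1: Parsed as ¬((S ↔ R) → ¬(P ↔ Q))

S ↔ R = T ↔ F = F
P ↔ Q = F ↔ F = T
¬(P ↔ Q) = ¬T = F
(S ↔ R) → ¬(P ↔ Q) = F → F = T
¬((S ↔ R) → ¬(P ↔ Q)) = ¬T = F
Thus #1 is false.

#2: This is ((R ⊕ ¬P) ∨ ¬Q) ↔ (¬S → S).

¬P = ¬F = T
R ⊕ ¬P = F ⊕ T = T
¬Q = ¬F = T
(R ⊕ ¬P) ∨ ¬Q = T ∨ T = T
¬S = ¬T = F
¬S → S = F → T = T
((R ⊕ ¬P) ∨ ¬Q) ↔ (¬S → S) = T ↔ T = T
Thus #2 is true.

#3: Parsed as ¬(((Q ∧ ¬S) ⊕ (¬R ↓ P)) ↔ (¬P → ¬R))

¬S = ¬T = F
Q ∧ ¬S = F ∧ F = F
¬R = ¬F = T
¬R ↓ P = T ↓ F = F
(Q ∧ ¬S) ⊕ (¬R ↓ P) = F ⊕ F = F
¬P = ¬F = T
¬R = ¬F = T
¬P → ¬R = T → T = T
((Q ∧ ¬S) ⊕ (¬R ↓ P)) ↔ (¬P → ¬R) = F ↔ T = F
¬(((Q ∧ ¬S) ⊕ (¬R ↓ P)) ↔ (¬P → ¬R)) = ¬F = T
Thus #3 is true.

2 of the 3 statements are true.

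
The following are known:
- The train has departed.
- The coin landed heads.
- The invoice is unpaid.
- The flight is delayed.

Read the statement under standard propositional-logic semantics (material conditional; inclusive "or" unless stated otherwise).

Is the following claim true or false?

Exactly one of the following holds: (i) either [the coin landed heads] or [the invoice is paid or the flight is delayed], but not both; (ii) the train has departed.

Let Q = "the coin landed heads" (True), R = "the invoice is paid" (False), S = "the flight is delayed" (True), P = "the train has departed" (True).
This is (Q xor (R or S)) xor P.

R or S = False or True = True
Q xor (R or S) = True xor True = False
(Q xor (R or S)) xor P = False xor True = True

The statement is true.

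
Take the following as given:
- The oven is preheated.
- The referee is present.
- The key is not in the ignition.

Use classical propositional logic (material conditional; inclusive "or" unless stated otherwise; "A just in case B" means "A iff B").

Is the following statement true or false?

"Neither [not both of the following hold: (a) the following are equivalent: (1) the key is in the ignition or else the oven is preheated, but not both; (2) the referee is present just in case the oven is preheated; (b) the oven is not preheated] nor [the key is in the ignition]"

False

Let K = "the key is in the ignition" (F), S = "the oven is preheated" (T), M = "the referee is present" (T).
Formalization: (((K ⊕ S) ↔ (M ↔ S)) ↑ ¬S) ↓ K

K ⊕ S = F ⊕ T = T
M ↔ S = T ↔ T = T
(K ⊕ S) ↔ (M ↔ S) = T ↔ T = T
¬S = ¬T = F
((K ⊕ S) ↔ (M ↔ S)) ↑ ¬S = T ↑ F = T
(((K ⊕ S) ↔ (M ↔ S)) ↑ ¬S) ↓ K = T ↓ F = F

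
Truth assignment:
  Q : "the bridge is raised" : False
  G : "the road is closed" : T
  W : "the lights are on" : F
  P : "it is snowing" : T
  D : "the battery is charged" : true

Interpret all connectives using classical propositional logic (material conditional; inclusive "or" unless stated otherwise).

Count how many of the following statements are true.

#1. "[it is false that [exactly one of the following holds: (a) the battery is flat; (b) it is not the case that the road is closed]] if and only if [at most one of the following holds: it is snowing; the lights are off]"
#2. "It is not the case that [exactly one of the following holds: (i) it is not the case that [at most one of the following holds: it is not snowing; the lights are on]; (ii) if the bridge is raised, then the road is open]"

0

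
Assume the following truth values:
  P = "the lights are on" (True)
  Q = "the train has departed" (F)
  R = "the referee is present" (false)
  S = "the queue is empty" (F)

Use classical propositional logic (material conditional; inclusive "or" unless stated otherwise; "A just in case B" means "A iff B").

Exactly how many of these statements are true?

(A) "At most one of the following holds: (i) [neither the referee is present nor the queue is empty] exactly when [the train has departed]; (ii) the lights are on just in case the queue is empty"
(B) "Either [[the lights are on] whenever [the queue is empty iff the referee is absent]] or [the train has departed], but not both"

(A): In symbols: ((R nor S) <-> Q) nand (P <-> S)

R nor S = F nor F = T
(R nor S) <-> Q = T <-> F = F
P <-> S = T <-> F = F
((R nor S) <-> Q) nand (P <-> S) = F nand F = T
So (A) is true.

(B): Parsed as ((S <-> ~R) -> P) xor Q

~R = ~F = T
S <-> ~R = F <-> T = F
(S <-> ~R) -> P = F -> T = T
((S <-> ~R) -> P) xor Q = T xor F = T
So (B) is true.

Count: 2.

2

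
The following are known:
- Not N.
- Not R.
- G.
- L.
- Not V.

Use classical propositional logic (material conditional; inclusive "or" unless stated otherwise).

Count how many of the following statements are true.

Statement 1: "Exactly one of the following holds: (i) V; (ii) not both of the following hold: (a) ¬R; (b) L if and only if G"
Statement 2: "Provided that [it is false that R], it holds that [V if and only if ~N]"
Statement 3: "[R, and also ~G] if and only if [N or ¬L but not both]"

Statement 1: This is V xor (~R nand (L <-> G)).

~R = ~F = T
L <-> G = T <-> T = T
~R nand (L <-> G) = T nand T = F
V xor (~R nand (L <-> G)) = F xor F = F
Thus Statement 1 is false.

Statement 2: Formalization: ~R -> (V <-> ~N)

~R = ~F = T
~N = ~F = T
V <-> ~N = F <-> T = F
~R -> (V <-> ~N) = T -> F = F
Thus Statement 2 is false.

Statement 3: In symbols: (R & ~G) <-> (N xor ~L)

~G = ~T = F
R & ~G = F & F = F
~L = ~T = F
N xor ~L = F xor F = F
(R & ~G) <-> (N xor ~L) = F <-> F = T
Hence Statement 3 is true.

1 of the 3 statements is true (Statement 3).

1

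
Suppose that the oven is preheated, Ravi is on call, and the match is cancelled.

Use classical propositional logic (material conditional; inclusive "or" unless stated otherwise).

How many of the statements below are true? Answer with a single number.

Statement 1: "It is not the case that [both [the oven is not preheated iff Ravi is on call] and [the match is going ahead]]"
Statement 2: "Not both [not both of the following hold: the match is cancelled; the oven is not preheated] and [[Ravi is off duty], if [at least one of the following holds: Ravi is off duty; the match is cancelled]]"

Let P = "the oven is preheated" (True), Q = "Ravi is on call" (True), R = "the match is cancelled" (True).

Statement 1: This is not ((not P iff Q) and not R).

not P = not True = False
not P iff Q = False iff True = False
not R = not True = False
(not P iff Q) and not R = False and False = False
not ((not P iff Q) and not R) = not False = True
Hence Statement 1 is true.

Statement 2: Parsed as (R nand not P) nand ((not Q or R) -> not Q)

not P = not True = False
R nand not P = True nand False = True
not Q = not True = False
not Q or R = False or True = True
not Q = not True = False
(not Q or R) -> not Q = True -> False = False
(R nand not P) nand ((not Q or R) -> not Q) = True nand False = True
Thus Statement 2 is true.

True statements: 2 (Statement 1, Statement 2).

2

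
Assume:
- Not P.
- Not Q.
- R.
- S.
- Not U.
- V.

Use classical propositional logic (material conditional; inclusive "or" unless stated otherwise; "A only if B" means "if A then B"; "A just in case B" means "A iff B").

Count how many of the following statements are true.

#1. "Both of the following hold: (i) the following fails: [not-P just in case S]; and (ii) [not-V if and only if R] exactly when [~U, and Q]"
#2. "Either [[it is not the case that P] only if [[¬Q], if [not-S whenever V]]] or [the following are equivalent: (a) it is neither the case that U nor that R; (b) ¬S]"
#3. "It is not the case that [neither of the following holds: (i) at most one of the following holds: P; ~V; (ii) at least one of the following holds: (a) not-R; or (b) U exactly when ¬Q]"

#1: Parsed as not (not P iff S) and ((not V iff R) iff (not U and Q))

not P = not False = True
not P iff S = True iff True = True
not (not P iff S) = not True = False
not V = not True = False
not V iff R = False iff True = False
not U = not False = True
not U and Q = True and False = False
(not V iff R) iff (not U and Q) = False iff False = True
not (not P iff S) and ((not V iff R) iff (not U and Q)) = False and True = False
Thus #1 is false.

#2: This is (not P -> ((V -> not S) -> not Q)) or ((U nor R) iff not S).

not P = not False = True
not S = not True = False
V -> not S = True -> False = False
not Q = not False = True
(V -> not S) -> not Q = False -> True = True
not P -> ((V -> not S) -> not Q) = True -> True = True
U nor R = False nor True = False
not S = not True = False
(U nor R) iff not S = False iff False = True
(not P -> ((V -> not S) -> not Q)) or ((U nor R) iff not S) = True or True = True
So #2 is true.

#3: Parsed as not ((P nand not V) nor (not R or (U iff not Q)))

not V = not True = False
P nand not V = False nand False = True
not R = not True = False
not Q = not False = True
U iff not Q = False iff True = False
not R or (U iff not Q) = False or False = False
(P nand not V) nor (not R or (U iff not Q)) = True nor False = False
not ((P nand not V) nor (not R or (U iff not Q))) = not False = True
Hence #3 is true.

True statements: 2 (#2, #3).

2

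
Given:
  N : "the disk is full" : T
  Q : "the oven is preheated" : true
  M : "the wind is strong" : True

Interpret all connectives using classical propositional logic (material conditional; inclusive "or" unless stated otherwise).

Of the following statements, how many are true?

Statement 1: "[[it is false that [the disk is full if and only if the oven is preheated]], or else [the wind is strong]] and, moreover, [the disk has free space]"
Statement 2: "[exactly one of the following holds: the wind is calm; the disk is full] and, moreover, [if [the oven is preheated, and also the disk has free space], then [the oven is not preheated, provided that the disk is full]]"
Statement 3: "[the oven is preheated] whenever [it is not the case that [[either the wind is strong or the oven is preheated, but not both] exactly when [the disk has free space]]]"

2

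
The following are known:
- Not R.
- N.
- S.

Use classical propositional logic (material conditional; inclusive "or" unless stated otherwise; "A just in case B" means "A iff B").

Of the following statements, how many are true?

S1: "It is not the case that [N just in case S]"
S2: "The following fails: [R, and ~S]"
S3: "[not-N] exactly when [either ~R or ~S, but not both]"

S1: Parsed as not (N iff S)

N iff S = True iff True = True
not (N iff S) = not True = False
Hence S1 is false.

S2: Formalization: not (R and not S)

not S = not True = False
R and not S = False and False = False
not (R and not S) = not False = True
Hence S2 is true.

S3: Parsed as not N iff (not R xor not S)

not N = not True = False
not R = not False = True
not S = not True = False
not R xor not S = True xor False = True
not N iff (not R xor not S) = False iff True = False
So S3 is false.

True statements: 1.

1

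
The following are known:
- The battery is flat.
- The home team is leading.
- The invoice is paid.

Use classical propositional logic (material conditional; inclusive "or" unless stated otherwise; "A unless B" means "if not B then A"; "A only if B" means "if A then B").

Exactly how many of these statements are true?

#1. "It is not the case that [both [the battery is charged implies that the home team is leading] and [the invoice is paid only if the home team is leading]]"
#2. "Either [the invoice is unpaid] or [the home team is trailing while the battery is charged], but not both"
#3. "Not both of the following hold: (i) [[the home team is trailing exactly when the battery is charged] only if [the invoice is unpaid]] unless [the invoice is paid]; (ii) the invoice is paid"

Let D = "the battery is charged" (False), M = "the home team is leading" (True), H = "the invoice is paid" (True).

#1: In symbols: not ((D -> M) and (H -> M))

D -> M = False -> True = True
H -> M = True -> True = True
(D -> M) and (H -> M) = True and True = True
not ((D -> M) and (H -> M)) = not True = False
So #1 is false.

#2: In symbols: not H xor (not M and D)

not H = not True = False
not M = not True = False
not M and D = False and False = False
not H xor (not M and D) = False xor False = False
Thus #2 is false.

#3: This is (((not M iff D) -> not H) or H) nand H.

not M = not True = False
not M iff D = False iff False = True
not H = not True = False
(not M iff D) -> not H = True -> False = False
((not M iff D) -> not H) or H = False or True = True
(((not M iff D) -> not H) or H) nand H = True nand True = False
Thus #3 is false.

0 of the 3 statements are true (none).

0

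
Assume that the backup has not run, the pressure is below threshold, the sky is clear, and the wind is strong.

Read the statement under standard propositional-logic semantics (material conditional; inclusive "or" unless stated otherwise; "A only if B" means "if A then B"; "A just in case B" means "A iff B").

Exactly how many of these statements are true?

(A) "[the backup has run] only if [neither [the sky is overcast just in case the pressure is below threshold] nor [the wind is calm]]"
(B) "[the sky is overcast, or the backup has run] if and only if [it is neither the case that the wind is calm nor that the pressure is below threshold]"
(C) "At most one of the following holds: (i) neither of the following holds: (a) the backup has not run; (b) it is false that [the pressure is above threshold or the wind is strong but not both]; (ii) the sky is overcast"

3

Let M = "the backup has run" (F), D = "the sky is overcast" (F), V = "the pressure is above threshold" (F), U = "the wind is strong" (T).

(A): Formalization: M -> ((D <-> ~V) nor ~U)

~V = ~F = T
D <-> ~V = F <-> T = F
~U = ~T = F
(D <-> ~V) nor ~U = F nor F = T
M -> ((D <-> ~V) nor ~U) = F -> T = T
So (A) is true.

(B): This is (D | M) <-> (~U nor ~V).

D | M = F | F = F
~U = ~T = F
~V = ~F = T
~U nor ~V = F nor T = F
(D | M) <-> (~U nor ~V) = F <-> F = T
Thus (B) is true.

(C): This is (~M nor ~(V xor U)) nand D.

~M = ~F = T
V xor U = F xor T = T
~(V xor U) = ~T = F
~M nor ~(V xor U) = T nor F = F
(~M nor ~(V xor U)) nand D = F nand F = T
Hence (C) is true.

3 of the 3 statements are true ((A), (B), (C)).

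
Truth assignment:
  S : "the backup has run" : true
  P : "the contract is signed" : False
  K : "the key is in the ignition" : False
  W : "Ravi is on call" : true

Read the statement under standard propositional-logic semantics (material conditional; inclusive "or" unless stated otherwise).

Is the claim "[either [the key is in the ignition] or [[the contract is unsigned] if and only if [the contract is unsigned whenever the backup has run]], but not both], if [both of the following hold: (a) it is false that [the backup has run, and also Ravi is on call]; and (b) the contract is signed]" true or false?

True.

In symbols: (~(S & W) & P) -> (K xor (~P <-> (S -> ~P)))

S & W = T & T = T
~(S & W) = ~T = F
~(S & W) & P = F & F = F
~P = ~F = T
~P = ~F = T
S -> ~P = T -> T = T
~P <-> (S -> ~P) = T <-> T = T
K xor (~P <-> (S -> ~P)) = F xor T = T
(~(S & W) & P) -> (K xor (~P <-> (S -> ~P))) = F -> T = T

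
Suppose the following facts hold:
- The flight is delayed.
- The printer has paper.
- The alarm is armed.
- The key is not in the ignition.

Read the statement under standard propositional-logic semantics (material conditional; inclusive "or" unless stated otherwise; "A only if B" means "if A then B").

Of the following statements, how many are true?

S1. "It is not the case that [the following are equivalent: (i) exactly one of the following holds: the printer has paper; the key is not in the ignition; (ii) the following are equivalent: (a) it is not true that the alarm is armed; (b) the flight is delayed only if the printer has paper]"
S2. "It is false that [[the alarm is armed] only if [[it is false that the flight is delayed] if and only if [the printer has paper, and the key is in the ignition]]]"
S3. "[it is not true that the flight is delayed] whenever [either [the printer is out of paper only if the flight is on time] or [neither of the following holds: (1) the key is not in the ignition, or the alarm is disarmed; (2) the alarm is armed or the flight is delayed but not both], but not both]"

0

Let Q = "the printer has paper" (T), S = "the key is in the ignition" (F), R = "the alarm is armed" (T), P = "the flight is delayed" (T).

S1: In symbols: ¬((Q ⊕ ¬S) ↔ (¬R ↔ (P → Q)))

¬S = ¬F = T
Q ⊕ ¬S = T ⊕ T = F
¬R = ¬T = F
P → Q = T → T = T
¬R ↔ (P → Q) = F ↔ T = F
(Q ⊕ ¬S) ↔ (¬R ↔ (P → Q)) = F ↔ F = T
¬((Q ⊕ ¬S) ↔ (¬R ↔ (P → Q))) = ¬T = F
Thus S1 is false.

S2: In symbols: ¬(R → (¬P ↔ (Q ∧ S)))

¬P = ¬T = F
Q ∧ S = T ∧ F = F
¬P ↔ (Q ∧ S) = F ↔ F = T
R → (¬P ↔ (Q ∧ S)) = T → T = T
¬(R → (¬P ↔ (Q ∧ S))) = ¬T = F
Thus S2 is false.

S3: In symbols: ((¬Q → ¬P) ⊕ ((¬S ∨ ¬R) ↓ (R ⊕ P))) → ¬P

¬Q = ¬T = F
¬P = ¬T = F
¬Q → ¬P = F → F = T
¬S = ¬F = T
¬R = ¬T = F
¬S ∨ ¬R = T ∨ F = T
R ⊕ P = T ⊕ T = F
(¬S ∨ ¬R) ↓ (R ⊕ P) = T ↓ F = F
(¬Q → ¬P) ⊕ ((¬S ∨ ¬R) ↓ (R ⊕ P)) = T ⊕ F = T
¬P = ¬T = F
((¬Q → ¬P) ⊕ ((¬S ∨ ¬R) ↓ (R ⊕ P))) → ¬P = T → F = F
So S3 is false.

Count: 0.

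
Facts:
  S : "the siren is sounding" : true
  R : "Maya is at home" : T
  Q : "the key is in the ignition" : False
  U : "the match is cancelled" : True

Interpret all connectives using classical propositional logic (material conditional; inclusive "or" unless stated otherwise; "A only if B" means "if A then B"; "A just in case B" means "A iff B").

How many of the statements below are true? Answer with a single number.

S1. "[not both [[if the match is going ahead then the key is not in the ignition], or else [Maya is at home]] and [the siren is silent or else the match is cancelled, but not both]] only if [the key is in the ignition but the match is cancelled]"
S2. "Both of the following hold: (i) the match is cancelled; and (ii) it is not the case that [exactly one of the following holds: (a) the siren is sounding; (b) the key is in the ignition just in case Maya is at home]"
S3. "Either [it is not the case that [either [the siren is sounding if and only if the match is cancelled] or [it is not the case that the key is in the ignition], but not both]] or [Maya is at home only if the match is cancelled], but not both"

S1: Formalization: (((~U -> ~Q) | R) nand (~S xor U)) -> (Q & U)

~U = ~T = F
~Q = ~F = T
~U -> ~Q = F -> T = T
(~U -> ~Q) | R = T | T = T
~S = ~T = F
~S xor U = F xor T = T
((~U -> ~Q) | R) nand (~S xor U) = T nand T = F
Q & U = F & T = F
(((~U -> ~Q) | R) nand (~S xor U)) -> (Q & U) = F -> F = T
Thus S1 is true.

S2: Formalization: U & ~(S xor (Q <-> R))

Q <-> R = F <-> T = F
S xor (Q <-> R) = T xor F = T
~(S xor (Q <-> R)) = ~T = F
U & ~(S xor (Q <-> R)) = T & F = F
Thus S2 is false.

S3: In symbols: ~((S <-> U) xor ~Q) xor (R -> U)

S <-> U = T <-> T = T
~Q = ~F = T
(S <-> U) xor ~Q = T xor T = F
~((S <-> U) xor ~Q) = ~F = T
R -> U = T -> T = T
~((S <-> U) xor ~Q) xor (R -> U) = T xor T = F
Thus S3 is false.

Count: 1.

1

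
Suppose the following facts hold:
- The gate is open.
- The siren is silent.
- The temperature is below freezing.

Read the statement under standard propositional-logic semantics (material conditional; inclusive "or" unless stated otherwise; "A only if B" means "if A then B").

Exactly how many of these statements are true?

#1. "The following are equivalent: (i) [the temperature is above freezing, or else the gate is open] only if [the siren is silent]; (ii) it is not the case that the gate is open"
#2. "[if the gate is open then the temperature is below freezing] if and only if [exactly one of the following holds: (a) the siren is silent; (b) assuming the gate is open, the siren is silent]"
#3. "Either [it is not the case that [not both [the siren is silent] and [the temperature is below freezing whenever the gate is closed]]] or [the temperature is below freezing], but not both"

Let L = "the temperature is below freezing" (T), V = "the gate is open" (T), D = "the siren is sounding" (F).

#1: This is ((~L | V) -> ~D) <-> ~V.

~L = ~T = F
~L | V = F | T = T
~D = ~F = T
(~L | V) -> ~D = T -> T = T
~V = ~T = F
((~L | V) -> ~D) <-> ~V = T <-> F = F
Thus #1 is false.

#2: In symbols: (V -> L) <-> (~D xor (V -> ~D))

V -> L = T -> T = T
~D = ~F = T
~D = ~F = T
V -> ~D = T -> T = T
~D xor (V -> ~D) = T xor T = F
(V -> L) <-> (~D xor (V -> ~D)) = T <-> F = F
Hence #2 is false.

#3: This is ~(~D nand (~V -> L)) xor L.

~D = ~F = T
~V = ~T = F
~V -> L = F -> T = T
~D nand (~V -> L) = T nand T = F
~(~D nand (~V -> L)) = ~F = T
~(~D nand (~V -> L)) xor L = T xor T = F
Hence #3 is false.

0 of the 3 statements are true (none).

0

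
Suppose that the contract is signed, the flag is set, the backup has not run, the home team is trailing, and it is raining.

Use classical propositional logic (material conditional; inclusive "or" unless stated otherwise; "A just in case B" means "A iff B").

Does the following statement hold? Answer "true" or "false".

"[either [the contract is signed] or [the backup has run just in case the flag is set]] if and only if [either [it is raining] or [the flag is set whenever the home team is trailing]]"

True.

Let P = "the contract is signed" (True), R = "the backup has run" (False), Q = "the flag is set" (True), U = "it is raining" (True), S = "the home team is leading" (False).
Formalization: (P or (R iff Q)) iff (U or (not S -> Q))

R iff Q = False iff True = False
P or (R iff Q) = True or False = True
not S = not False = True
not S -> Q = True -> True = True
U or (not S -> Q) = True or True = True
(P or (R iff Q)) iff (U or (not S -> Q)) = True iff True = True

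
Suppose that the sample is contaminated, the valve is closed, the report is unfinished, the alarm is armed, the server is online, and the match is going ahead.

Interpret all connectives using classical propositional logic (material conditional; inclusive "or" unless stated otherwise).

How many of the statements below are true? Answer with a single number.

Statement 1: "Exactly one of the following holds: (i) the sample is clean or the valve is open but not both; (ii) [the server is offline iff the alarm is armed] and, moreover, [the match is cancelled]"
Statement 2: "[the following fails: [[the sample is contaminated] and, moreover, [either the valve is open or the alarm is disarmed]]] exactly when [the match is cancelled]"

Let D = "the sample is contaminated" (T), S = "the valve is open" (F), Q = "the server is online" (T), L = "the alarm is armed" (T), K = "the match is cancelled" (F).

Statement 1: Parsed as (¬D ⊕ S) ⊕ ((¬Q ↔ L) ∧ K)

¬D = ¬T = F
¬D ⊕ S = F ⊕ F = F
¬Q = ¬T = F
¬Q ↔ L = F ↔ T = F
(¬Q ↔ L) ∧ K = F ∧ F = F
(¬D ⊕ S) ⊕ ((¬Q ↔ L) ∧ K) = F ⊕ F = F
Hence Statement 1 is false.

Statement 2: Formalization: ¬(D ∧ (S ∨ ¬L)) ↔ K

¬L = ¬T = F
S ∨ ¬L = F ∨ F = F
D ∧ (S ∨ ¬L) = T ∧ F = F
¬(D ∧ (S ∨ ¬L)) = ¬F = T
¬(D ∧ (S ∨ ¬L)) ↔ K = T ↔ F = F
So Statement 2 is false.

True statements: 0 (none).

0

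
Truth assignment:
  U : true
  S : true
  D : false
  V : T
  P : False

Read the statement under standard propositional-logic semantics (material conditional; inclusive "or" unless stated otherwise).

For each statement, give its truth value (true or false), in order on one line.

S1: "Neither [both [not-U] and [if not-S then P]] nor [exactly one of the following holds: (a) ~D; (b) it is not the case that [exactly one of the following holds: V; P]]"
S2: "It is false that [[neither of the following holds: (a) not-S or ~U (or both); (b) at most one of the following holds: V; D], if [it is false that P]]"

S1: Formalization: (not U and (not S -> P)) nor (not D xor not (V xor P))

not U = not True = False
not S = not True = False
not S -> P = False -> False = True
not U and (not S -> P) = False and True = False
not D = not False = True
V xor P = True xor False = True
not (V xor P) = not True = False
not D xor not (V xor P) = True xor False = True
(not U and (not S -> P)) nor (not D xor not (V xor P)) = False nor True = False
Thus S1 is false.

S2: Formalization: not (not P -> ((not S or not U) nor (V nand D)))

not P = not False = True
not S = not True = False
not U = not True = False
not S or not U = False or False = False
V nand D = True nand False = True
(not S or not U) nor (V nand D) = False nor True = False
not P -> ((not S or not U) nor (V nand D)) = True -> False = False
not (not P -> ((not S or not U) nor (V nand D))) = not False = True
Thus S2 is true.

S1 F / S2 T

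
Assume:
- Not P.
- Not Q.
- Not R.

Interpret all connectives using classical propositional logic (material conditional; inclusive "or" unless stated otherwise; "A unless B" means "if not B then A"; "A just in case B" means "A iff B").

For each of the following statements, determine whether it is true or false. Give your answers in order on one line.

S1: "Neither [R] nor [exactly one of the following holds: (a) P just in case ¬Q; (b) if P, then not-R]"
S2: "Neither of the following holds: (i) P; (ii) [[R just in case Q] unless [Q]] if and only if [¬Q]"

S1 false, S2 false

S1: In symbols: R ↓ ((P ↔ ¬Q) ⊕ (P → ¬R))

¬Q = ¬F = T
P ↔ ¬Q = F ↔ T = F
¬R = ¬F = T
P → ¬R = F → T = T
(P ↔ ¬Q) ⊕ (P → ¬R) = F ⊕ T = T
R ↓ ((P ↔ ¬Q) ⊕ (P → ¬R)) = F ↓ T = F
So S1 is false.

S2: In symbols: P ↓ (((R ↔ Q) ∨ Q) ↔ ¬Q)

R ↔ Q = F ↔ F = T
(R ↔ Q) ∨ Q = T ∨ F = T
¬Q = ¬F = T
((R ↔ Q) ∨ Q) ↔ ¬Q = T ↔ T = T
P ↓ (((R ↔ Q) ∨ Q) ↔ ¬Q) = F ↓ T = F
Thus S2 is false.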